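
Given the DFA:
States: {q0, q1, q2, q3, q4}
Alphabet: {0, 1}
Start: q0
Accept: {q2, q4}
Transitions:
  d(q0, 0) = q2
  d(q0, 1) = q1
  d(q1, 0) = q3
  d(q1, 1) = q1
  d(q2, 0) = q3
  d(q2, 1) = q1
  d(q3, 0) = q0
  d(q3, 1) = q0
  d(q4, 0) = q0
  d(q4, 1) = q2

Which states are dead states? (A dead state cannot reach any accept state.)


Forward reachability from each state:
  q0 -> reaches accept state q2 (live)
  q1 -> reaches accept state q2 (live)
  q2 -> reaches accept state q2 (live)
  q3 -> reaches accept state q2 (live)
  q4 -> reaches accept state q2 (live)

None (all states can reach an accept state)


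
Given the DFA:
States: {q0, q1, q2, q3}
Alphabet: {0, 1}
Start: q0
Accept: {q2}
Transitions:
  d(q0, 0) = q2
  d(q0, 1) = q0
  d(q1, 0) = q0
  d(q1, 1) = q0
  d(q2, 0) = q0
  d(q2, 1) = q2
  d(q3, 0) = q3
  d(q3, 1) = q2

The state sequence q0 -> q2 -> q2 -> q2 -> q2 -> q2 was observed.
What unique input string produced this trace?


Trace back each transition to find the symbol:
  q0 --[0]--> q2
  q2 --[1]--> q2
  q2 --[1]--> q2
  q2 --[1]--> q2
  q2 --[1]--> q2

"01111"


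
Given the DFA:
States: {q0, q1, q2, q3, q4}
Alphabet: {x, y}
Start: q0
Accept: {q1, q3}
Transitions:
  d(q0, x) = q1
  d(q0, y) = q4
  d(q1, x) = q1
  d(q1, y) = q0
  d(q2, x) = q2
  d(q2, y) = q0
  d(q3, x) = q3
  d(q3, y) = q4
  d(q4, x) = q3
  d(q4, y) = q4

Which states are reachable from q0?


BFS from q0:
  layer 0: {q0}
  layer 1: {q1, q4}
  layer 2: {q3}

{q0, q1, q3, q4}


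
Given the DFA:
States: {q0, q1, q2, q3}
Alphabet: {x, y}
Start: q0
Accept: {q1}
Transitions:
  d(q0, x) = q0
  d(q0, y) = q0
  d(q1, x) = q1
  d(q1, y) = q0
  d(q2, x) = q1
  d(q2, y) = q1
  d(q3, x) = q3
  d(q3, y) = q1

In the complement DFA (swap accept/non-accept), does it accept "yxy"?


Trace: q0 -> q0 -> q0 -> q0
Final: q0
Original accept: {q1}
Complement: q0 is not in original accept

Yes, complement accepts (original rejects)


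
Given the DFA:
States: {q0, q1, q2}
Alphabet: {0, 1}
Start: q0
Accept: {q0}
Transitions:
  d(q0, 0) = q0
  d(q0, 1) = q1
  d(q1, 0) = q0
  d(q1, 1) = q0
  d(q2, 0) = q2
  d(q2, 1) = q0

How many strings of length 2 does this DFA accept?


Enumerating all length-2 strings:
  "00" -> q0 [accept]
  "01" -> q1 [reject]
  "10" -> q0 [accept]
  "11" -> q0 [accept]

3 out of 4


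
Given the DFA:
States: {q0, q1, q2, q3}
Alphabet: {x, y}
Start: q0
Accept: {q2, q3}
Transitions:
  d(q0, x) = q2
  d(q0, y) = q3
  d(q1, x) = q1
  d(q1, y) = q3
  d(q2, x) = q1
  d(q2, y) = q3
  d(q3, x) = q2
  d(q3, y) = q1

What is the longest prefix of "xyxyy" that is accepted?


Run the DFA, marking each prefix where the state is accepting:
  "" -> q0 [reject]
  "x" -> q2 [accept]
  "xy" -> q3 [accept]
  "xyx" -> q2 [accept]
  "xyxy" -> q3 [accept]
  "xyxyy" -> q1 [reject]

"xyxy"


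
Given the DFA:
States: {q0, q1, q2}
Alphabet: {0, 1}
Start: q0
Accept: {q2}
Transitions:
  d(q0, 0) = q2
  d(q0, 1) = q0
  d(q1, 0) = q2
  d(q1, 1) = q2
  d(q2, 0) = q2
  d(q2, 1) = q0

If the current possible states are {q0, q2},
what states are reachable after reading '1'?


Apply transition on '1' from each current state:
  d(q0, 1) = q0
  d(q2, 1) = q0

{q0}


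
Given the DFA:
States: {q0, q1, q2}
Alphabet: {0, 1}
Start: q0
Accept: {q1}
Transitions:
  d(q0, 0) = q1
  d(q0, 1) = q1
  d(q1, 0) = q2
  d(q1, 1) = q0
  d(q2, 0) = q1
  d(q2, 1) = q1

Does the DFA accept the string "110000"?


Trace: q0 -> q1 -> q0 -> q1 -> q2 -> q1 -> q2
Final state: q2
Accept states: {q1}

No, rejected (final state q2 is not an accept state)


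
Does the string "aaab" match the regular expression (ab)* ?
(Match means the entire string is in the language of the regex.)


|string| = 4; first = 'a'; last = 'b'

No, "aaab" does not match (ab)*


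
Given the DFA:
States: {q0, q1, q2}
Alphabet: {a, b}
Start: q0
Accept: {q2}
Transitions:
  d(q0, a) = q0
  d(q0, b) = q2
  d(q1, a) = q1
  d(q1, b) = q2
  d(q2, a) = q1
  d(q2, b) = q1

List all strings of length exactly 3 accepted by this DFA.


All strings of length 3: 8 total
Accepted: 3

"aab", "bab", "bbb"


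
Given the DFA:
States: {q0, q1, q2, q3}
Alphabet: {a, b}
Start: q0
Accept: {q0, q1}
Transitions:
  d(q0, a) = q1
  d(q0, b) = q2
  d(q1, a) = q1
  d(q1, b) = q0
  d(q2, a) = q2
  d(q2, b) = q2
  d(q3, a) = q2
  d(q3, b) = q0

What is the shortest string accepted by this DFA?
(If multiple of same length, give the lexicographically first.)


BFS by string length (lex-first path to each state shown):
  len 0: q0<-""
Found accept state at length 0.

"" (empty string)


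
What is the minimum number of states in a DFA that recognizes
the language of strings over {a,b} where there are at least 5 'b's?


States: count = 0, 1, ..., 4, and a final '>= 5' state.
Total: 5 + 1 = 6. Accept = '>= 5' state.

6


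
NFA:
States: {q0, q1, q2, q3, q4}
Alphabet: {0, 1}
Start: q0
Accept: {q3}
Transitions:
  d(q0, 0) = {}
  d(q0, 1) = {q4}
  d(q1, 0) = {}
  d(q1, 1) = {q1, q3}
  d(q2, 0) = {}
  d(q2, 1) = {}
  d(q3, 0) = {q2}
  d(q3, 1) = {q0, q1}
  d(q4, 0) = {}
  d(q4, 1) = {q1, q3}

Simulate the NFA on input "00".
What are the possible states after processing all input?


Start: {q0}
  --0--> {}
  --0--> {}

{} (empty set, no valid transitions)


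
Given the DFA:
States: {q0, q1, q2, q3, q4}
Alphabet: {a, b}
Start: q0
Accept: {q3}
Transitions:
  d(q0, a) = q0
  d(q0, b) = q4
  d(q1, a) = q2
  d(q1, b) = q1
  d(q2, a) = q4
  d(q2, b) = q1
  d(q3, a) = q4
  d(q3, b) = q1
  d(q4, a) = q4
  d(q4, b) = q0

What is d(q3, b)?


Looking up transition d(q3, b)

q1


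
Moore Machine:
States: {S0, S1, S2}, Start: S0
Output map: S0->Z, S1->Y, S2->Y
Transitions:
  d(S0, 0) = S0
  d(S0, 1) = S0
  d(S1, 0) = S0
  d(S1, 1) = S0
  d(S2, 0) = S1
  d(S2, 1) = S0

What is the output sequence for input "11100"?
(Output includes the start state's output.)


Start: S0 (output Z)
  --1--> S0 (output Z)
  --1--> S0 (output Z)
  --1--> S0 (output Z)
  --0--> S0 (output Z)
  --0--> S0 (output Z)

"ZZZZZZ"


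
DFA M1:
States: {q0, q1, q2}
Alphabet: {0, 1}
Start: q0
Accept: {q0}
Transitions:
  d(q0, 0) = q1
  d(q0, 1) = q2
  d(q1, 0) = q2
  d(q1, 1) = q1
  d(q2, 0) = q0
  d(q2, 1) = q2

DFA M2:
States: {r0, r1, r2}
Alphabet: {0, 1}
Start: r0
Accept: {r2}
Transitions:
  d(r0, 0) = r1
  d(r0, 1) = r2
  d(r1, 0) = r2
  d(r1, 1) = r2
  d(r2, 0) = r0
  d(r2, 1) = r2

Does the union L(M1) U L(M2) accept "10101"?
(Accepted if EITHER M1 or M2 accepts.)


M1: final=q2 accepted=False
M2: final=r2 accepted=True

Yes, union accepts


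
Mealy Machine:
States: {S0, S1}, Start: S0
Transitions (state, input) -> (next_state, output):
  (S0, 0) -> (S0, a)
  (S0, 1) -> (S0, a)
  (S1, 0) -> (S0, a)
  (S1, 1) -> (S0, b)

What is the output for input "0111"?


Step-by-step:
  (S0, 0) -> (S0, a)
  (S0, 1) -> (S0, a)
  (S0, 1) -> (S0, a)
  (S0, 1) -> (S0, a)

"aaaa"


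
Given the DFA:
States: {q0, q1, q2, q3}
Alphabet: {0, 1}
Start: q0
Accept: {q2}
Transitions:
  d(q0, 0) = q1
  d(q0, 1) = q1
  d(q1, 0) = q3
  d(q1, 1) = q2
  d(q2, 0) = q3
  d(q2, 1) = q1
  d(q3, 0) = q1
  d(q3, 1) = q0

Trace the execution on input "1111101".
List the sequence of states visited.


Input: 1111101
d(q0, 1) = q1
d(q1, 1) = q2
d(q2, 1) = q1
d(q1, 1) = q2
d(q2, 1) = q1
d(q1, 0) = q3
d(q3, 1) = q0


q0 -> q1 -> q2 -> q1 -> q2 -> q1 -> q3 -> q0


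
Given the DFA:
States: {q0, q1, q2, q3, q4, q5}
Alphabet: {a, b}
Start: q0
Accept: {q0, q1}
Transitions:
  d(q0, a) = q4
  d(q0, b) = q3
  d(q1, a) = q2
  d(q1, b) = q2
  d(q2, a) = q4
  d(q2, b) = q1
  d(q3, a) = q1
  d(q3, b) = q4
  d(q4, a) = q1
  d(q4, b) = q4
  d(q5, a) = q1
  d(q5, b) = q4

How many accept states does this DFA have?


Accept states listed: {q0, q1}
Counting: q0(1) q1(2)

2


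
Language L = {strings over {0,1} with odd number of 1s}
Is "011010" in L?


count('1') = 3; 3 mod 2 = 1

Yes, "011010" is in L


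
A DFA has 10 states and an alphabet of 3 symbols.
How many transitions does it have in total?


Each state has exactly one transition per symbol.
10 * 3 = 30

30


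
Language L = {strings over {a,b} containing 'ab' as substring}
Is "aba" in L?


'ab' occurs at index 0

Yes, "aba" is in L


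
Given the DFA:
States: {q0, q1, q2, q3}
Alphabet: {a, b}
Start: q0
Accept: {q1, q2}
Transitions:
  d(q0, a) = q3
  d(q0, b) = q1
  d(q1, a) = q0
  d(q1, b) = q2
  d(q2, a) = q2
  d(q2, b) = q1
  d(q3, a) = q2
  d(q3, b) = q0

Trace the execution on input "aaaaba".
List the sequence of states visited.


Input: aaaaba
d(q0, a) = q3
d(q3, a) = q2
d(q2, a) = q2
d(q2, a) = q2
d(q2, b) = q1
d(q1, a) = q0


q0 -> q3 -> q2 -> q2 -> q2 -> q1 -> q0


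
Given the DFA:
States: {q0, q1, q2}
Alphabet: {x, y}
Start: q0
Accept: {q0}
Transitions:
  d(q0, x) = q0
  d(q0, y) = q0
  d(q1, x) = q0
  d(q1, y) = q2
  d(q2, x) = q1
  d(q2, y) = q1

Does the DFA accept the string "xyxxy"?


Trace: q0 -> q0 -> q0 -> q0 -> q0 -> q0
Final state: q0
Accept states: {q0}

Yes, accepted (final state q0 is an accept state)


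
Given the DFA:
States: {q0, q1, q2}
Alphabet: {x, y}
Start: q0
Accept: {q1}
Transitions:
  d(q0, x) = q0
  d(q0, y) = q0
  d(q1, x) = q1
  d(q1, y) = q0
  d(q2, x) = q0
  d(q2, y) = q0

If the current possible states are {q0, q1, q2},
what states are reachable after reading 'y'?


Apply transition on 'y' from each current state:
  d(q0, y) = q0
  d(q1, y) = q0
  d(q2, y) = q0

{q0}


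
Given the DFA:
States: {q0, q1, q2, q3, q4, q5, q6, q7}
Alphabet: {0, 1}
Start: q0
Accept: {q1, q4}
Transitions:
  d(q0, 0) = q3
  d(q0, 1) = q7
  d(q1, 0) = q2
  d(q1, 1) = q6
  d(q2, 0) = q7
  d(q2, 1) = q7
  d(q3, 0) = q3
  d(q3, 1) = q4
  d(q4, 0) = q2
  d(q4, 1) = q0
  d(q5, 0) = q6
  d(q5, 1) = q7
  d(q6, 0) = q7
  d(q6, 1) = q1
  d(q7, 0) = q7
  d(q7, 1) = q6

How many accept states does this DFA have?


Accept states listed: {q1, q4}
Counting: q1(1) q4(2)

2


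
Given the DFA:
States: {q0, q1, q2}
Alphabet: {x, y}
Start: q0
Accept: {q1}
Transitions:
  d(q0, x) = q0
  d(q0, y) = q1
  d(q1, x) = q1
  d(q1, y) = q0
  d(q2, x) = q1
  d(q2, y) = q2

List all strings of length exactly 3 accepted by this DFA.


All strings of length 3: 8 total
Accepted: 4

"xxy", "xyx", "yxx", "yyy"


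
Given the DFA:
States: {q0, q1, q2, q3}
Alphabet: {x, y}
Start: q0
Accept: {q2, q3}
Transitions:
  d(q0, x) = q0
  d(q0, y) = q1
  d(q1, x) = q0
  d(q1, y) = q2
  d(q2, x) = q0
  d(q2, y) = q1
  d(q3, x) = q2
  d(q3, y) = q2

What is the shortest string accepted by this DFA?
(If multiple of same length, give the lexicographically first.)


BFS by string length (lex-first path to each state shown):
  len 0: q0<-""
  len 1: q0<-"x", q1<-"y"
  len 2: q0<-"xx", q1<-"xy", q2<-"yy"
Found accept state at length 2.

"yy"


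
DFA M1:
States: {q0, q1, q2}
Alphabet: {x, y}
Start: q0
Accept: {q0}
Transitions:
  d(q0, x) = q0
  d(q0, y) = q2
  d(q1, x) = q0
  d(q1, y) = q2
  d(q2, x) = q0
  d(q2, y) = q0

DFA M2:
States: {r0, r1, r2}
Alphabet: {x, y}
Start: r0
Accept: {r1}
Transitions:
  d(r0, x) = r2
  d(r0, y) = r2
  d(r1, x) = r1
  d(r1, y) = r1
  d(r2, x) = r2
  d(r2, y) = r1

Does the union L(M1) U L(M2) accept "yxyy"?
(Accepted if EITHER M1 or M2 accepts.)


M1: final=q0 accepted=True
M2: final=r1 accepted=True

Yes, union accepts


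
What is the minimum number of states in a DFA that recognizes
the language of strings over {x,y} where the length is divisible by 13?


States track (length) mod 13.
Need 13 states: one per remainder 0..12; accept = remainder 0.

13


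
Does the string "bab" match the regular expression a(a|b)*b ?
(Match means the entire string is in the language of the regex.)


|string| = 3; first = 'b'; last = 'b'

No, "bab" does not match a(a|b)*b


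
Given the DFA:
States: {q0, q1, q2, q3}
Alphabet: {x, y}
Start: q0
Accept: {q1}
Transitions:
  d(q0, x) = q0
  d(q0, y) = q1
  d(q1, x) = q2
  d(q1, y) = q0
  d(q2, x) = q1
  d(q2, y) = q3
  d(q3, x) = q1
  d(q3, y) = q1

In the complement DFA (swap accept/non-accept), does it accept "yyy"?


Trace: q0 -> q1 -> q0 -> q1
Final: q1
Original accept: {q1}
Complement: q1 is in original accept

No, complement rejects (original accepts)


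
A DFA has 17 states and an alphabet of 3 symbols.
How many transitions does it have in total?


Each state has exactly one transition per symbol.
17 * 3 = 51

51


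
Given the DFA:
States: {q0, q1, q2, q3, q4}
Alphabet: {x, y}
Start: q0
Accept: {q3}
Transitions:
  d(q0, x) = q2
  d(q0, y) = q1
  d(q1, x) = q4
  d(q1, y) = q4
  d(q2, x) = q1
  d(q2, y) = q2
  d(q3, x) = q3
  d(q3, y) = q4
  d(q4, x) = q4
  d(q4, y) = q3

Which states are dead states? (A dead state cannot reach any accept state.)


Forward reachability from each state:
  q0 -> reaches accept state q3 (live)
  q1 -> reaches accept state q3 (live)
  q2 -> reaches accept state q3 (live)
  q3 -> reaches accept state q3 (live)
  q4 -> reaches accept state q3 (live)

None (all states can reach an accept state)


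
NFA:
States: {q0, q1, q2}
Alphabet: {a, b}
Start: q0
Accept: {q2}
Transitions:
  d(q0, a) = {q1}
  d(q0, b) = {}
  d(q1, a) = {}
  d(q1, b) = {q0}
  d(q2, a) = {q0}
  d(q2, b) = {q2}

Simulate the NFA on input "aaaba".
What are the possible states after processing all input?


Start: {q0}
  --a--> {q1}
  --a--> {}
  --a--> {}
  --b--> {}
  --a--> {}

{} (empty set, no valid transitions)


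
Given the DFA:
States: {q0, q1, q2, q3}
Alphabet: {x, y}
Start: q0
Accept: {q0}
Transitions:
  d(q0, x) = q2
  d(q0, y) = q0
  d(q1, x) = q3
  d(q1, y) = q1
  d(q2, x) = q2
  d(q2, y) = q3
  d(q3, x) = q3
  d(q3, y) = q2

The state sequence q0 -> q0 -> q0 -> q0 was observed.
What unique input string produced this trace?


Trace back each transition to find the symbol:
  q0 --[y]--> q0
  q0 --[y]--> q0
  q0 --[y]--> q0

"yyy"


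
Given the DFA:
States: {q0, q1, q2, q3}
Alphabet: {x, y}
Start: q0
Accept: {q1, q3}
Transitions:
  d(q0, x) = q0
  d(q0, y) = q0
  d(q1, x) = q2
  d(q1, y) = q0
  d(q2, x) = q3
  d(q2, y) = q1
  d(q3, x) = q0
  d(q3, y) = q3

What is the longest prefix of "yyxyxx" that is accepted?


Run the DFA, marking each prefix where the state is accepting:
  "" -> q0 [reject]
  "y" -> q0 [reject]
  "yy" -> q0 [reject]
  "yyx" -> q0 [reject]
  "yyxy" -> q0 [reject]
  "yyxyx" -> q0 [reject]
  "yyxyxx" -> q0 [reject]

No prefix is accepted


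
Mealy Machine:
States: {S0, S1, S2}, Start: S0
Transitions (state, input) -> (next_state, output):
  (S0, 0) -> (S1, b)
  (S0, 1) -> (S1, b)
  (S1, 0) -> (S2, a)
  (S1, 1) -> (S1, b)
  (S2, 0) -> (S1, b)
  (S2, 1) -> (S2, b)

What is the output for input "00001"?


Step-by-step:
  (S0, 0) -> (S1, b)
  (S1, 0) -> (S2, a)
  (S2, 0) -> (S1, b)
  (S1, 0) -> (S2, a)
  (S2, 1) -> (S2, b)

"babab"


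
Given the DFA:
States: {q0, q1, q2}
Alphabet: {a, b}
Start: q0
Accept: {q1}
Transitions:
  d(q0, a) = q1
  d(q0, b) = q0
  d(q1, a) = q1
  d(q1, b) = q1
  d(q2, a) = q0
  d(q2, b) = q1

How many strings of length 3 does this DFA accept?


Enumerating all length-3 strings:
  "aaa" -> q1 [accept]
  "aab" -> q1 [accept]
  "aba" -> q1 [accept]
  "abb" -> q1 [accept]
  "baa" -> q1 [accept]
  "bab" -> q1 [accept]
  "bba" -> q1 [accept]
  "bbb" -> q0 [reject]

7 out of 8


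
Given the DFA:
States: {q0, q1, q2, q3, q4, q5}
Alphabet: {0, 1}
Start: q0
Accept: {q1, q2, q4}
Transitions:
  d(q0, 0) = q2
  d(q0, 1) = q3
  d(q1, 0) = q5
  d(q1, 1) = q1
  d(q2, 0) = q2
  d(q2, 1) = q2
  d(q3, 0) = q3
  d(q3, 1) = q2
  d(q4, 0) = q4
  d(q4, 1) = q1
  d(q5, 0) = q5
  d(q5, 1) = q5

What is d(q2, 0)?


Looking up transition d(q2, 0)

q2


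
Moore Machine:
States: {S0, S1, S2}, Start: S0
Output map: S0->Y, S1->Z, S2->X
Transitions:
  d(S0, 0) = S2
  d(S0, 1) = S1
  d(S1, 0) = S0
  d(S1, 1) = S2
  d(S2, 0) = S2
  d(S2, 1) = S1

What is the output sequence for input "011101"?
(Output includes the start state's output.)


Start: S0 (output Y)
  --0--> S2 (output X)
  --1--> S1 (output Z)
  --1--> S2 (output X)
  --1--> S1 (output Z)
  --0--> S0 (output Y)
  --1--> S1 (output Z)

"YXZXZYZ"


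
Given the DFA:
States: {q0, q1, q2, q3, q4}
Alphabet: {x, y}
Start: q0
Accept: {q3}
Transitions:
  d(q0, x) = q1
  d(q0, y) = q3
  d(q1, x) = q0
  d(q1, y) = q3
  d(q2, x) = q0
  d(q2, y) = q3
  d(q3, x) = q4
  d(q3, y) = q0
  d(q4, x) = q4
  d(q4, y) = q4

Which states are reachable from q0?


BFS from q0:
  layer 0: {q0}
  layer 1: {q1, q3}
  layer 2: {q4}

{q0, q1, q3, q4}


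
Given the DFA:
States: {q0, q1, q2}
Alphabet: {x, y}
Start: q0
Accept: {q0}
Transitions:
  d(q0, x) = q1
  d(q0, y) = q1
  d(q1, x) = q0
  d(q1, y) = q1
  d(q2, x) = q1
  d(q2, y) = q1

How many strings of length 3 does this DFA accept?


Enumerating all length-3 strings:
  "xxx" -> q1 [reject]
  "xxy" -> q1 [reject]
  "xyx" -> q0 [accept]
  "xyy" -> q1 [reject]
  "yxx" -> q1 [reject]
  "yxy" -> q1 [reject]
  "yyx" -> q0 [accept]
  "yyy" -> q1 [reject]

2 out of 8


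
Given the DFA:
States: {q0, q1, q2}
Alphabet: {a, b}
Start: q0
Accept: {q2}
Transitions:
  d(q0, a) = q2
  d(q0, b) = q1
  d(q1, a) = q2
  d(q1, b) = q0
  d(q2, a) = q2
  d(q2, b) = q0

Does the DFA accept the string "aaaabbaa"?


Trace: q0 -> q2 -> q2 -> q2 -> q2 -> q0 -> q1 -> q2 -> q2
Final state: q2
Accept states: {q2}

Yes, accepted (final state q2 is an accept state)


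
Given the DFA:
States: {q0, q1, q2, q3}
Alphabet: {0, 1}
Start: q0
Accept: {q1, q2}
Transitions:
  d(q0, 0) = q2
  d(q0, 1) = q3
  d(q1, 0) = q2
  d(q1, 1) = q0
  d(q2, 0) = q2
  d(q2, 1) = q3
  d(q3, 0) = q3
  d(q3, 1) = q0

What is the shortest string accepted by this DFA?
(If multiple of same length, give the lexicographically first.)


BFS by string length (lex-first path to each state shown):
  len 0: q0<-""
  len 1: q2<-"0", q3<-"1"
Found accept state at length 1.

"0"


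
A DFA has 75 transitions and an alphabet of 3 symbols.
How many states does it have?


Each state has exactly one transition per symbol.
states = transitions / |alphabet| = 75 / 3 = 25

25


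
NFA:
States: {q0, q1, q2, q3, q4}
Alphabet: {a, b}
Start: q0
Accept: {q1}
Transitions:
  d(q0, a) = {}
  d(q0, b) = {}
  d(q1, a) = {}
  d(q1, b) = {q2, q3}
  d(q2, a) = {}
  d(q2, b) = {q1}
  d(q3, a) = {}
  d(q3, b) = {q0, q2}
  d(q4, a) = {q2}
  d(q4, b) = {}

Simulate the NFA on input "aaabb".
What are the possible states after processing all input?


Start: {q0}
  --a--> {}
  --a--> {}
  --a--> {}
  --b--> {}
  --b--> {}

{} (empty set, no valid transitions)


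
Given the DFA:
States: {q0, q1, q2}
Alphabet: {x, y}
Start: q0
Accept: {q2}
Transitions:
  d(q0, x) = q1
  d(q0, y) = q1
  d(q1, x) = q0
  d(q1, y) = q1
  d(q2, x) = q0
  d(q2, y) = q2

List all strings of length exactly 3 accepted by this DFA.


All strings of length 3: 8 total
Accepted: 0

None


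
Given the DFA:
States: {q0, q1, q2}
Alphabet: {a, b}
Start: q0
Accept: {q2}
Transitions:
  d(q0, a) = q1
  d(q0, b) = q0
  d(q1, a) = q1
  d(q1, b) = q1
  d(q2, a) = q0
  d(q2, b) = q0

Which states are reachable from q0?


BFS from q0:
  layer 0: {q0}
  layer 1: {q1}

{q0, q1}


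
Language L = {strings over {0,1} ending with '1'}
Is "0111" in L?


last symbol = '1'

Yes, "0111" is in L


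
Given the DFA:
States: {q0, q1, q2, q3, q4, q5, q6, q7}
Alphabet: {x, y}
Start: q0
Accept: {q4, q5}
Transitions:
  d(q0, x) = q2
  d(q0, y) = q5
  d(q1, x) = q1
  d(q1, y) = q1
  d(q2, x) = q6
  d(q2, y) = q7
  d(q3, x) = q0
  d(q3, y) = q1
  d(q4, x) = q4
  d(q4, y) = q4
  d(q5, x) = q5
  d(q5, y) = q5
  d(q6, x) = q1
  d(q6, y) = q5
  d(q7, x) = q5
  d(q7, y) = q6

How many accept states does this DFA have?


Accept states listed: {q4, q5}
Counting: q4(1) q5(2)

2


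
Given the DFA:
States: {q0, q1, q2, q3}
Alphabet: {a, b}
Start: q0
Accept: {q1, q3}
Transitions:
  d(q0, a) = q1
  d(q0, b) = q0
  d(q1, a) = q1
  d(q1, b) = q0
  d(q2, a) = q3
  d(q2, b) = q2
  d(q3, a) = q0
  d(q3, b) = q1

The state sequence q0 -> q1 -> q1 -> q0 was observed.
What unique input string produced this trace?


Trace back each transition to find the symbol:
  q0 --[a]--> q1
  q1 --[a]--> q1
  q1 --[b]--> q0

"aab"


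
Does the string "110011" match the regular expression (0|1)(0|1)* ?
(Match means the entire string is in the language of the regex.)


|string| = 6; first = '1'; last = '1'

Yes, "110011" matches (0|1)(0|1)*


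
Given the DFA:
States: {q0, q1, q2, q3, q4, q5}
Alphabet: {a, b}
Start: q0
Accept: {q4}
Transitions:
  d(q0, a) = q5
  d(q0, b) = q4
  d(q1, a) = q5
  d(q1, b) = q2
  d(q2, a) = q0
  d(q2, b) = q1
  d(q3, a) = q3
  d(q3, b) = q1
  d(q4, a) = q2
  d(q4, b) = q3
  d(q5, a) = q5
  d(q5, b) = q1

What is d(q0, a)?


Looking up transition d(q0, a)

q5


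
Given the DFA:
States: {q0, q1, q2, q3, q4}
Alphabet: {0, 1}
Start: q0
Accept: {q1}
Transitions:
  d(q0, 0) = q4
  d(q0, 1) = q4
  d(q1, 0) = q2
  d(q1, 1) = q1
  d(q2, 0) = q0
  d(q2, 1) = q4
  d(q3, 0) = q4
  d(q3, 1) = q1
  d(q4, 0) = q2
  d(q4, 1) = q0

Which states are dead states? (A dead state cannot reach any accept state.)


Forward reachability from each state:
  q0 -> reaches {q0, q2, q4}, no accept state (dead)
  q1 -> reaches accept state q1 (live)
  q2 -> reaches {q0, q2, q4}, no accept state (dead)
  q3 -> reaches accept state q1 (live)
  q4 -> reaches {q0, q2, q4}, no accept state (dead)

{q0, q2, q4}


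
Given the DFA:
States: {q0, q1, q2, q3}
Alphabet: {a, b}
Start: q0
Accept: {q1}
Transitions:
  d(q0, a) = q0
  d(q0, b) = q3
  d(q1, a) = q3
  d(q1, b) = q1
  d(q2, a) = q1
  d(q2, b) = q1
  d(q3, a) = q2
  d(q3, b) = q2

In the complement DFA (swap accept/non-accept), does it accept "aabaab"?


Trace: q0 -> q0 -> q0 -> q3 -> q2 -> q1 -> q1
Final: q1
Original accept: {q1}
Complement: q1 is in original accept

No, complement rejects (original accepts)


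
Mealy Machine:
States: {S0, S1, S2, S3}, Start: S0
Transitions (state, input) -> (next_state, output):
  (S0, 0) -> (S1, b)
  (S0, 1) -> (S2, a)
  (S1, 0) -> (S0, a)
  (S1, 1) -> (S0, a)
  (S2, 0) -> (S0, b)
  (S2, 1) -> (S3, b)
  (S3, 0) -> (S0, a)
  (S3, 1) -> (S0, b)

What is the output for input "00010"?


Step-by-step:
  (S0, 0) -> (S1, b)
  (S1, 0) -> (S0, a)
  (S0, 0) -> (S1, b)
  (S1, 1) -> (S0, a)
  (S0, 0) -> (S1, b)

"babab"


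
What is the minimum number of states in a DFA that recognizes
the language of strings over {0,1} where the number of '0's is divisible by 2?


States track (count of '0') mod 2.
Need 2 states: one per remainder 0..1; accept = remainder 0.

2


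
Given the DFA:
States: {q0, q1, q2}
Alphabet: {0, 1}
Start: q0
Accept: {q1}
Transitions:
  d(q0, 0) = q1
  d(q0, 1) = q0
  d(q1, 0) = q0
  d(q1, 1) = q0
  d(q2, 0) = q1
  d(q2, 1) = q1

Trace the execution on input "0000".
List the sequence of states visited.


Input: 0000
d(q0, 0) = q1
d(q1, 0) = q0
d(q0, 0) = q1
d(q1, 0) = q0


q0 -> q1 -> q0 -> q1 -> q0


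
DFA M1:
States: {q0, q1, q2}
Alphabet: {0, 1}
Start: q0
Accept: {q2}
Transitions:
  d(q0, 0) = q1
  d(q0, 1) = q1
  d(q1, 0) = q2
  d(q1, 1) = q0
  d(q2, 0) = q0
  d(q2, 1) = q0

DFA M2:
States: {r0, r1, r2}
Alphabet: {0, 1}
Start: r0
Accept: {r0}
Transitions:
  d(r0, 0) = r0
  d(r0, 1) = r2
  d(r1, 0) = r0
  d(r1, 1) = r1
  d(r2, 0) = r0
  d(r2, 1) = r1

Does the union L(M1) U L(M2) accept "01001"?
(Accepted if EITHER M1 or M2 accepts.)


M1: final=q0 accepted=False
M2: final=r2 accepted=False

No, union rejects (neither accepts)


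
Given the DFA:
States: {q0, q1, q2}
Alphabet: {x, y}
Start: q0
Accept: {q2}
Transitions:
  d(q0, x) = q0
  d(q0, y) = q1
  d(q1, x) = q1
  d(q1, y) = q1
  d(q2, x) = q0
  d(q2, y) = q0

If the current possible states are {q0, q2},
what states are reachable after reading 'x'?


Apply transition on 'x' from each current state:
  d(q0, x) = q0
  d(q2, x) = q0

{q0}


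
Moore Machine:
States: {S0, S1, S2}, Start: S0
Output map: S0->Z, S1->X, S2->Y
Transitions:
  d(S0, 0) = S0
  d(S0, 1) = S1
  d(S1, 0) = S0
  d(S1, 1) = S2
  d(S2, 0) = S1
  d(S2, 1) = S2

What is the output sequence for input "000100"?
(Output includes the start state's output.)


Start: S0 (output Z)
  --0--> S0 (output Z)
  --0--> S0 (output Z)
  --0--> S0 (output Z)
  --1--> S1 (output X)
  --0--> S0 (output Z)
  --0--> S0 (output Z)

"ZZZZXZZ"


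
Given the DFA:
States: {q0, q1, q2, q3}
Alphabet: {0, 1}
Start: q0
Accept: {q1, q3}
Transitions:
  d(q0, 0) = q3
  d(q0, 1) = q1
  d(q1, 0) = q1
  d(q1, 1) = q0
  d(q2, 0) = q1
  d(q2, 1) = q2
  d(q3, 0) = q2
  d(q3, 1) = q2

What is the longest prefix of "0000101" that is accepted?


Run the DFA, marking each prefix where the state is accepting:
  "" -> q0 [reject]
  "0" -> q3 [accept]
  "00" -> q2 [reject]
  "000" -> q1 [accept]
  "0000" -> q1 [accept]
  "00001" -> q0 [reject]
  "000010" -> q3 [accept]
  "0000101" -> q2 [reject]

"000010"


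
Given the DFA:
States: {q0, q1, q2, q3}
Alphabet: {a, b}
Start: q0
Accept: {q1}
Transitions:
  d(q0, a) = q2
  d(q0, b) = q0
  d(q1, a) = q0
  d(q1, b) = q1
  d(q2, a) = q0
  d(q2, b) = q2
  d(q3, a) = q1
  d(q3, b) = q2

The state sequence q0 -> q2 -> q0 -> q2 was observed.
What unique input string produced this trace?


Trace back each transition to find the symbol:
  q0 --[a]--> q2
  q2 --[a]--> q0
  q0 --[a]--> q2

"aaa"


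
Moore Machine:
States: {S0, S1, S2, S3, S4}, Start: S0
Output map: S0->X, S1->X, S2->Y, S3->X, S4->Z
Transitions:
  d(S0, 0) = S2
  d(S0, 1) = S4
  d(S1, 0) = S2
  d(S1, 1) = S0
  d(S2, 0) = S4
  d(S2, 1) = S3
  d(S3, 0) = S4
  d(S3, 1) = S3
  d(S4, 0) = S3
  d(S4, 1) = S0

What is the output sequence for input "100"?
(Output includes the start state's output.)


Start: S0 (output X)
  --1--> S4 (output Z)
  --0--> S3 (output X)
  --0--> S4 (output Z)

"XZXZ"


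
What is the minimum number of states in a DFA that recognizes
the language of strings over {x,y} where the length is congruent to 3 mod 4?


States track (length) mod 4.
Need 4 states: one per remainder 0..3; accept = remainder 3.

4


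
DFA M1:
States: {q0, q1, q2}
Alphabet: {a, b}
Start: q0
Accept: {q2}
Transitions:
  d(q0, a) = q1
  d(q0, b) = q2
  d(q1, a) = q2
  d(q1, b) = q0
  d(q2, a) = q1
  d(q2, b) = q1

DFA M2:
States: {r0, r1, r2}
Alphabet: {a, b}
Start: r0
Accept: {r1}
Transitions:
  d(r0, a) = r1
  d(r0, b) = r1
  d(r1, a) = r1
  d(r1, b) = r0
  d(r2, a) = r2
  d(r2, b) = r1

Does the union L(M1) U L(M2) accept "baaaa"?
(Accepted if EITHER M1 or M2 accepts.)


M1: final=q2 accepted=True
M2: final=r1 accepted=True

Yes, union accepts


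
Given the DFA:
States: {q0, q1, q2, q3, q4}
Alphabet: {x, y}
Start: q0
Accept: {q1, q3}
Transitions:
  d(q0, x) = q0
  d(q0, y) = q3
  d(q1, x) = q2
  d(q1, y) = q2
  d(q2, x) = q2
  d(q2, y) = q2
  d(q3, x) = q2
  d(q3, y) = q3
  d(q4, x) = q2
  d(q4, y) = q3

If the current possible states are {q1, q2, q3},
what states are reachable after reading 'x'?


Apply transition on 'x' from each current state:
  d(q1, x) = q2
  d(q2, x) = q2
  d(q3, x) = q2

{q2}


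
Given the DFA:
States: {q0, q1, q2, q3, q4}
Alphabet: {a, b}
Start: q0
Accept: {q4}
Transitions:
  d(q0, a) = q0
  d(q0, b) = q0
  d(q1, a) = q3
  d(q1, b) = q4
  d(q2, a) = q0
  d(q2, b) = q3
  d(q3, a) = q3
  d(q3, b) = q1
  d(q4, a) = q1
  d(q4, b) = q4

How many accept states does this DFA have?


Accept states listed: {q4}
Counting: q4(1)

1


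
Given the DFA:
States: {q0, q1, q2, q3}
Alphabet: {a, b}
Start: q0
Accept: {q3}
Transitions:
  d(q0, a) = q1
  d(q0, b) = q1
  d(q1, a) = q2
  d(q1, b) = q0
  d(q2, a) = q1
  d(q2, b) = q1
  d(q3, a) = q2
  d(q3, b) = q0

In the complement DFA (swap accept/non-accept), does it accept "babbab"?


Trace: q0 -> q1 -> q2 -> q1 -> q0 -> q1 -> q0
Final: q0
Original accept: {q3}
Complement: q0 is not in original accept

Yes, complement accepts (original rejects)


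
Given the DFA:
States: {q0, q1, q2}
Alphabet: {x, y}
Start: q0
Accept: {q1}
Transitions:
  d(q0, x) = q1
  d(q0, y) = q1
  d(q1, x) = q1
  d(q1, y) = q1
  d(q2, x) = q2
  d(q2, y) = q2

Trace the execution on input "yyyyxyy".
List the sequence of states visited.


Input: yyyyxyy
d(q0, y) = q1
d(q1, y) = q1
d(q1, y) = q1
d(q1, y) = q1
d(q1, x) = q1
d(q1, y) = q1
d(q1, y) = q1


q0 -> q1 -> q1 -> q1 -> q1 -> q1 -> q1 -> q1


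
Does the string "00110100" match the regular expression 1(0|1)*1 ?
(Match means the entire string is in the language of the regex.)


|string| = 8; first = '0'; last = '0'

No, "00110100" does not match 1(0|1)*1


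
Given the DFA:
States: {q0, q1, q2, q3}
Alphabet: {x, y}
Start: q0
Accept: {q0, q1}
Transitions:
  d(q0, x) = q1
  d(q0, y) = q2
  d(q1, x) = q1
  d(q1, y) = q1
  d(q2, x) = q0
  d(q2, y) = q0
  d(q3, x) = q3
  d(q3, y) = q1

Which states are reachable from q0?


BFS from q0:
  layer 0: {q0}
  layer 1: {q1, q2}

{q0, q1, q2}


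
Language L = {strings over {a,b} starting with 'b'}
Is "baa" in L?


first symbol = 'b'

Yes, "baa" is in L


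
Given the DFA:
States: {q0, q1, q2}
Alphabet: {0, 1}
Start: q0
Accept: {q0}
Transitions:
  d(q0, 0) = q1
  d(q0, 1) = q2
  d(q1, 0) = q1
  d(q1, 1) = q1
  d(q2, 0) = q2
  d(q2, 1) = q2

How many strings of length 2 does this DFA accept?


Enumerating all length-2 strings:
  "00" -> q1 [reject]
  "01" -> q1 [reject]
  "10" -> q2 [reject]
  "11" -> q2 [reject]

0 out of 4


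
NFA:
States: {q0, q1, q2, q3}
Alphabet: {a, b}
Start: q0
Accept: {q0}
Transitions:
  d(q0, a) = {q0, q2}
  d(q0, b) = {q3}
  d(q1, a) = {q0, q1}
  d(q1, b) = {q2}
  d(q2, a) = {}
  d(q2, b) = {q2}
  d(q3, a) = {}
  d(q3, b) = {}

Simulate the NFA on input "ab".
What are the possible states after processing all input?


Start: {q0}
  --a--> {q0, q2}
  --b--> {q2, q3}

{q2, q3}


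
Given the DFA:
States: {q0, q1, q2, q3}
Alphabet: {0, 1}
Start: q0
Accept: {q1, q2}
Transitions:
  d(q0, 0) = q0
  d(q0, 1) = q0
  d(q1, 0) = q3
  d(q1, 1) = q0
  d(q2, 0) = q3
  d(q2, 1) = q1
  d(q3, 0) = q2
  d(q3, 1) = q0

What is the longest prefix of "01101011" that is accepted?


Run the DFA, marking each prefix where the state is accepting:
  "" -> q0 [reject]
  "0" -> q0 [reject]
  "01" -> q0 [reject]
  "011" -> q0 [reject]
  "0110" -> q0 [reject]
  "01101" -> q0 [reject]
  "011010" -> q0 [reject]
  "0110101" -> q0 [reject]
  "01101011" -> q0 [reject]

No prefix is accepted


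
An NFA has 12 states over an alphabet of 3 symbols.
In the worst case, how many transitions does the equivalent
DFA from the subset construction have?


Subset construction: one DFA state per subset of NFA states = 2^12 = 4096 states.
Each DFA state has 3 outgoing transitions: 4096 * 3 = 12288

12288


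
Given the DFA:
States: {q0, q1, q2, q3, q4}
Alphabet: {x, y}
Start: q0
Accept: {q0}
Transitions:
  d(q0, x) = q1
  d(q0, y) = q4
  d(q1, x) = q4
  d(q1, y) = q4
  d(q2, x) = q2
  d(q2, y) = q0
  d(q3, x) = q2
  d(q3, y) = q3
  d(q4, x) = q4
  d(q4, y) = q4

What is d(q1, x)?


Looking up transition d(q1, x)

q4


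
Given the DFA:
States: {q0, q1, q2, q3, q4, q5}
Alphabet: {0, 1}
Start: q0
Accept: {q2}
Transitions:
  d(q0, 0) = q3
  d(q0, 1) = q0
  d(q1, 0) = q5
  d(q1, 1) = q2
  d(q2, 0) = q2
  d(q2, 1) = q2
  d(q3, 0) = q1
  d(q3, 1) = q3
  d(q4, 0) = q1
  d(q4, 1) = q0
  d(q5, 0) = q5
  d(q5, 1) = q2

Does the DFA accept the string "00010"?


Trace: q0 -> q3 -> q1 -> q5 -> q2 -> q2
Final state: q2
Accept states: {q2}

Yes, accepted (final state q2 is an accept state)


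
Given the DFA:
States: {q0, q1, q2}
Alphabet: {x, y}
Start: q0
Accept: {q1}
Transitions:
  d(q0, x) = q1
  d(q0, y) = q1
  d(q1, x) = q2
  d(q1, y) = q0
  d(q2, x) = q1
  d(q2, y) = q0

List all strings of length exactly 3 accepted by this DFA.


All strings of length 3: 8 total
Accepted: 6

"xxx", "xyx", "xyy", "yxx", "yyx", "yyy"


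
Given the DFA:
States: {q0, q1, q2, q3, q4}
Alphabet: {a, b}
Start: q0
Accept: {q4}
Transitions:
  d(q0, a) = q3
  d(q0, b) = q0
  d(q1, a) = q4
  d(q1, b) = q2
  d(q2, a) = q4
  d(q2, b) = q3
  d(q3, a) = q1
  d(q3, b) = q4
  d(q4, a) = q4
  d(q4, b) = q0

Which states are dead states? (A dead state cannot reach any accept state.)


Forward reachability from each state:
  q0 -> reaches accept state q4 (live)
  q1 -> reaches accept state q4 (live)
  q2 -> reaches accept state q4 (live)
  q3 -> reaches accept state q4 (live)
  q4 -> reaches accept state q4 (live)

None (all states can reach an accept state)


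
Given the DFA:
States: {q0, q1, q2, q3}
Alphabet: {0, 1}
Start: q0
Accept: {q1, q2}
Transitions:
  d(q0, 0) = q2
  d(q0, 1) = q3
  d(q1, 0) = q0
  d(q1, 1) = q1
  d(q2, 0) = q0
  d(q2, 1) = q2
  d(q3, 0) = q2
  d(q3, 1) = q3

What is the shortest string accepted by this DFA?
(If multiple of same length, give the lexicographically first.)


BFS by string length (lex-first path to each state shown):
  len 0: q0<-""
  len 1: q2<-"0", q3<-"1"
Found accept state at length 1.

"0"


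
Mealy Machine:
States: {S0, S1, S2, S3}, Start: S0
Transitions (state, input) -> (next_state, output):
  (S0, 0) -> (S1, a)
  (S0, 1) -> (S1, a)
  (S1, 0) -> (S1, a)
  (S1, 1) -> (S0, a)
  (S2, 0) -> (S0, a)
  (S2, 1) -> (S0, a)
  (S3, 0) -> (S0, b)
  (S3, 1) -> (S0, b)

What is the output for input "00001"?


Step-by-step:
  (S0, 0) -> (S1, a)
  (S1, 0) -> (S1, a)
  (S1, 0) -> (S1, a)
  (S1, 0) -> (S1, a)
  (S1, 1) -> (S0, a)

"aaaaa"


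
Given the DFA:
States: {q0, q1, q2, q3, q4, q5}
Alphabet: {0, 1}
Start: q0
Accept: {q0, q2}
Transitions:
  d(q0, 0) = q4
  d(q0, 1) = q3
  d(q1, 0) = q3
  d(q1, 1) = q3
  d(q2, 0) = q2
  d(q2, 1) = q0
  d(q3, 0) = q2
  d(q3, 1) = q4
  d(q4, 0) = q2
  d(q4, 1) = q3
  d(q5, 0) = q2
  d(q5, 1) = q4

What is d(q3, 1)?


Looking up transition d(q3, 1)

q4


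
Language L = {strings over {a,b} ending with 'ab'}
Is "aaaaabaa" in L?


last two symbols = 'aa'

No, "aaaaabaa" is not in L


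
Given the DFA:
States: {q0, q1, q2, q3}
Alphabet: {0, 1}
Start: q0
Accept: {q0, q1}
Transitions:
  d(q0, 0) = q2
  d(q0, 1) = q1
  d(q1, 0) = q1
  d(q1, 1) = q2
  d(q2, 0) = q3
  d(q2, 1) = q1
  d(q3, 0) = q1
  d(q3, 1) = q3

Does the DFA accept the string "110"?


Trace: q0 -> q1 -> q2 -> q3
Final state: q3
Accept states: {q0, q1}

No, rejected (final state q3 is not an accept state)


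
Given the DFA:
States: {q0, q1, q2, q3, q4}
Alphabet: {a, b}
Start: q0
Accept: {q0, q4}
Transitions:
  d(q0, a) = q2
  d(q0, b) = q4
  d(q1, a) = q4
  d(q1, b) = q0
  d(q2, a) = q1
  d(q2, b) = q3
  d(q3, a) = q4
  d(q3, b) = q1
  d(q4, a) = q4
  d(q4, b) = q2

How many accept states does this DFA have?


Accept states listed: {q0, q4}
Counting: q0(1) q4(2)

2


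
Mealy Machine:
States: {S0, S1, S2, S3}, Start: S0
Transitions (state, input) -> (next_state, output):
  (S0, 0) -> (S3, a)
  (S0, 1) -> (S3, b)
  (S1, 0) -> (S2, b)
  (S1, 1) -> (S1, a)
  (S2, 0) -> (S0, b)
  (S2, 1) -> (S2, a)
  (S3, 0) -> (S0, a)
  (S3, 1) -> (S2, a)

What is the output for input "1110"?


Step-by-step:
  (S0, 1) -> (S3, b)
  (S3, 1) -> (S2, a)
  (S2, 1) -> (S2, a)
  (S2, 0) -> (S0, b)

"baab"


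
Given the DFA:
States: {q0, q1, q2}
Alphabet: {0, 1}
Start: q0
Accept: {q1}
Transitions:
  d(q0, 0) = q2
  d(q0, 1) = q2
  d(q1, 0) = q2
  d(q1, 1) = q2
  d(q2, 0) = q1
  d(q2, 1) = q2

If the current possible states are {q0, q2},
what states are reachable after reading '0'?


Apply transition on '0' from each current state:
  d(q0, 0) = q2
  d(q2, 0) = q1

{q1, q2}


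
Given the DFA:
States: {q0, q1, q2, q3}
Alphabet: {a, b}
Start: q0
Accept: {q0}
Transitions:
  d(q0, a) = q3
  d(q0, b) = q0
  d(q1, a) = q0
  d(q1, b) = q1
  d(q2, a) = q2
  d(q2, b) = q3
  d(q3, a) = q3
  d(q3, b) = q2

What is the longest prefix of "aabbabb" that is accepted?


Run the DFA, marking each prefix where the state is accepting:
  "" -> q0 [accept]
  "a" -> q3 [reject]
  "aa" -> q3 [reject]
  "aab" -> q2 [reject]
  "aabb" -> q3 [reject]
  "aabba" -> q3 [reject]
  "aabbab" -> q2 [reject]
  "aabbabb" -> q3 [reject]

""


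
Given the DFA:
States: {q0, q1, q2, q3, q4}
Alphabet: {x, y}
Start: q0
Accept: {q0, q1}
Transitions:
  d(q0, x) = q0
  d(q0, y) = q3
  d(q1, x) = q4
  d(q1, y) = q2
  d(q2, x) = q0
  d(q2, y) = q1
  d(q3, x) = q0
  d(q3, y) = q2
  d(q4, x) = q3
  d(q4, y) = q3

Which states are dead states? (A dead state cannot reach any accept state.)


Forward reachability from each state:
  q0 -> reaches accept state q0 (live)
  q1 -> reaches accept state q0 (live)
  q2 -> reaches accept state q0 (live)
  q3 -> reaches accept state q0 (live)
  q4 -> reaches accept state q0 (live)

None (all states can reach an accept state)


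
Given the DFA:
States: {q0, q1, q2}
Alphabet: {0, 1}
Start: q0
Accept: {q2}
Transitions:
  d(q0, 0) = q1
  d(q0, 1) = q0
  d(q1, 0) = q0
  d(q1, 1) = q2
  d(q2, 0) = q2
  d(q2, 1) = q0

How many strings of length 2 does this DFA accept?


Enumerating all length-2 strings:
  "00" -> q0 [reject]
  "01" -> q2 [accept]
  "10" -> q1 [reject]
  "11" -> q0 [reject]

1 out of 4


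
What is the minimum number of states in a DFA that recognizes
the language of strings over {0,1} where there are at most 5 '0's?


States: count = 0, 1, ..., 5 (all accepting; 6 states), plus a dead state for count > 5.
Total: 6 + 1 = 7.

7


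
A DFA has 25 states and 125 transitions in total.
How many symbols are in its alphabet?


Each state has exactly one transition per symbol.
|alphabet| = transitions / states = 125 / 25 = 5

5


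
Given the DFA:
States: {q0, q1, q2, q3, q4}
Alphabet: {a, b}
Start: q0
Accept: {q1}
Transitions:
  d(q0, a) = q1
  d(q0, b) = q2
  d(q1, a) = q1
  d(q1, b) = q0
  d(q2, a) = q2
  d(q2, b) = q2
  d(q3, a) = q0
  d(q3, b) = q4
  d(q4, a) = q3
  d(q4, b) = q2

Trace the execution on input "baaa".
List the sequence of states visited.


Input: baaa
d(q0, b) = q2
d(q2, a) = q2
d(q2, a) = q2
d(q2, a) = q2


q0 -> q2 -> q2 -> q2 -> q2


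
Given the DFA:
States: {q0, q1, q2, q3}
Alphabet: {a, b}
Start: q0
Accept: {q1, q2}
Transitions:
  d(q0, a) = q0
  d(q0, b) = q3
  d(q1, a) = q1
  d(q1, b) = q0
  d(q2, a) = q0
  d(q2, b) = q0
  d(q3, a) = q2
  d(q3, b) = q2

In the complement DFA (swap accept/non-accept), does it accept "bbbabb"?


Trace: q0 -> q3 -> q2 -> q0 -> q0 -> q3 -> q2
Final: q2
Original accept: {q1, q2}
Complement: q2 is in original accept

No, complement rejects (original accepts)


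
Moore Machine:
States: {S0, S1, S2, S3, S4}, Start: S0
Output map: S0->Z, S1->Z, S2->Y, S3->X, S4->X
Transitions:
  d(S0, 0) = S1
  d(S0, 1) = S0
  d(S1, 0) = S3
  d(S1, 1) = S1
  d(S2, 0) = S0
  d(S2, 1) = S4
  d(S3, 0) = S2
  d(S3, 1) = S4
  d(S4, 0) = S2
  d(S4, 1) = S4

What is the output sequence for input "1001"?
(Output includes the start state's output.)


Start: S0 (output Z)
  --1--> S0 (output Z)
  --0--> S1 (output Z)
  --0--> S3 (output X)
  --1--> S4 (output X)

"ZZZXX"


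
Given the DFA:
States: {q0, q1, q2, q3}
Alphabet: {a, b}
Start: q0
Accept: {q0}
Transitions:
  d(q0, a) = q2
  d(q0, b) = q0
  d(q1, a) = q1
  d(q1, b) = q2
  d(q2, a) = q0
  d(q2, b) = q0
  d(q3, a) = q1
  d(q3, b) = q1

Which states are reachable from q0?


BFS from q0:
  layer 0: {q0}
  layer 1: {q2}

{q0, q2}


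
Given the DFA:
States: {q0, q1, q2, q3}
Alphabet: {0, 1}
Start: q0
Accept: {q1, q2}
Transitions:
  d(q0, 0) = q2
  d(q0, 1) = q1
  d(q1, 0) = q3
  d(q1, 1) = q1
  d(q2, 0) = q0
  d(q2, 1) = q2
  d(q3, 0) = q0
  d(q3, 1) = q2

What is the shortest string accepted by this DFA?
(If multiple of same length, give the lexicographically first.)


BFS by string length (lex-first path to each state shown):
  len 0: q0<-""
  len 1: q1<-"1", q2<-"0"
Found accept state at length 1.

"0"


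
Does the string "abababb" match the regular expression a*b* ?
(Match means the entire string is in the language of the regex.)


|string| = 7; first = 'a'; last = 'b'

No, "abababb" does not match a*b*


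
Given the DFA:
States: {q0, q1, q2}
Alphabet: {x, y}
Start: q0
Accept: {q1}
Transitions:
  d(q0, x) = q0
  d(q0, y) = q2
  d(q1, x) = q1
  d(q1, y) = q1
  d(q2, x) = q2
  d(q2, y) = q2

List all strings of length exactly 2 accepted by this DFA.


All strings of length 2: 4 total
Accepted: 0

None
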